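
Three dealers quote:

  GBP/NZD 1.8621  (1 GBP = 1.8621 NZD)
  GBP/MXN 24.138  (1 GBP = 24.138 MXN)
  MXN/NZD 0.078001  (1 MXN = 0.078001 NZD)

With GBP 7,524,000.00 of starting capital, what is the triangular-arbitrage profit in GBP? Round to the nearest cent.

Profitable loop is GBP → MXN → NZD → GBP:
GBP 7,524,000.00 × 24.138 = MXN 181,614,312.00
MXN 181,614,312.00 × 0.078001 = NZD 14,166,097.95
NZD 14,166,097.95 ÷ 1.8621 = GBP 7,607,592.48
Profit = GBP 7,607,592.48 − GBP 7,524,000.00

Profit: GBP 83,592.48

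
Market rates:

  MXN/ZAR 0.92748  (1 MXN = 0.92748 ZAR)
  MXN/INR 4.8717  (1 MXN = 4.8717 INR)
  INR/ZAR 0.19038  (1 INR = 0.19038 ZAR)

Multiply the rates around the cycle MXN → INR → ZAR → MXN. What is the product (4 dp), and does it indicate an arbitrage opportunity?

1.0000 (no arbitrage)

Around MXN → INR → ZAR → MXN: 1 × 4.8717 × 0.19038 ÷ 0.92748 = 0.999994
Product ≈ 1 (deviation 0.001%, within rounding noise).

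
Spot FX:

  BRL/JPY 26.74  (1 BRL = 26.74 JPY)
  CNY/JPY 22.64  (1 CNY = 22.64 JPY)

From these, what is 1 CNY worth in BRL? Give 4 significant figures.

1 CNY × 22.64 = 22.64 JPY
22.64 JPY ÷ 26.74 = 0.846672 BRL

CNY/BRL = 0.8467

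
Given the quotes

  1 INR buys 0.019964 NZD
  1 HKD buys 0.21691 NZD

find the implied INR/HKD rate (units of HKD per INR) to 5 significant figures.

INR/HKD = 0.092038

1 INR × 0.019964 = 0.019964 NZD
0.019964 NZD ÷ 0.21691 = 0.0920382 HKD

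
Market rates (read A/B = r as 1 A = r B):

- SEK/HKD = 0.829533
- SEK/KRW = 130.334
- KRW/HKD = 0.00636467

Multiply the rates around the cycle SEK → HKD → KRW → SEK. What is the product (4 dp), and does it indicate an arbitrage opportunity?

1.0000 (no arbitrage)

Around SEK → HKD → KRW → SEK: 1 × 0.829533 ÷ 0.00636467 ÷ 130.334 = 1.000000
Product ≈ 1 (deviation 0.000%, within rounding noise).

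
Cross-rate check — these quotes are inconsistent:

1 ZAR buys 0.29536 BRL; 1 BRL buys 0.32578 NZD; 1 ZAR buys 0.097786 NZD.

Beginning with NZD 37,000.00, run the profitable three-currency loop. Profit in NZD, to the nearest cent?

Profitable loop is NZD → BRL → ZAR → NZD:
NZD 37,000.00 ÷ 0.32578 = BRL 113,573.58
BRL 113,573.58 ÷ 0.29536 = ZAR 384,525.93
ZAR 384,525.93 × 0.097786 = NZD 37,601.25
Profit = NZD 37,601.25 − NZD 37,000.00

Profit: NZD 601.25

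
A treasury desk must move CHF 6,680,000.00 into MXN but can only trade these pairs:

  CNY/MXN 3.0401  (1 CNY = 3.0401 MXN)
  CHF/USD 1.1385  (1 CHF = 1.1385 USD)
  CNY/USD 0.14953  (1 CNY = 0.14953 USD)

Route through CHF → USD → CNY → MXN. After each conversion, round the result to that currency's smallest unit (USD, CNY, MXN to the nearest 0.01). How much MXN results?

CHF 6,680,000.00 × 1.1385 = USD 7,605,180.00
USD 7,605,180.00 ÷ 0.14953 = CNY 50,860,563.10
CNY 50,860,563.10 × 3.0401 = MXN 154,621,197.88

MXN 154,621,197.88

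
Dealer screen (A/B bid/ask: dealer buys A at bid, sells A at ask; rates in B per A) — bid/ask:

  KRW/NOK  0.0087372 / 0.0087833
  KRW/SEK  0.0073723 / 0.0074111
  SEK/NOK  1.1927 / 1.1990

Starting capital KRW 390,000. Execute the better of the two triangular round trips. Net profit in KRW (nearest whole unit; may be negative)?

Best loop KRW → SEK → NOK → KRW:
KRW 390,000 × 0.0073723 (sell KRW at bid) = SEK 2,875.20
SEK 2,875.20 × 1.1927 (sell SEK at bid) = NOK 3,429.25
NOK 3,429.25 ÷ 0.0087833 (buy KRW at ask) = KRW 390,428

Net profit: KRW 428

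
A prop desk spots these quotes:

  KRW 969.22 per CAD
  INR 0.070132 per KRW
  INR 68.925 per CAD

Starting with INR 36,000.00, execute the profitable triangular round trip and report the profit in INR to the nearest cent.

Profitable loop is INR → KRW → CAD → INR:
INR 36,000.00 ÷ 0.070132 = KRW 513,318
KRW 513,318 ÷ 969.22 = CAD 529.62
CAD 529.62 × 68.925 = INR 36,504.02
Profit = INR 36,504.02 − INR 36,000.00

Profit: INR 504.02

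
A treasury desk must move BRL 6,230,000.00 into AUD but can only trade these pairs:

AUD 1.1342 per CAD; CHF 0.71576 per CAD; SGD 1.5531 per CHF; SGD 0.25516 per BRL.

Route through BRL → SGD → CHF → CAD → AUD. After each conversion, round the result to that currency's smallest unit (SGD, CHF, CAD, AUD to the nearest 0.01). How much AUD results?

AUD 1,621,897.63

BRL 6,230,000.00 × 0.25516 = SGD 1,589,646.80
SGD 1,589,646.80 ÷ 1.5531 = CHF 1,023,531.52
CHF 1,023,531.52 ÷ 0.71576 = CAD 1,429,992.62
CAD 1,429,992.62 × 1.1342 = AUD 1,621,897.63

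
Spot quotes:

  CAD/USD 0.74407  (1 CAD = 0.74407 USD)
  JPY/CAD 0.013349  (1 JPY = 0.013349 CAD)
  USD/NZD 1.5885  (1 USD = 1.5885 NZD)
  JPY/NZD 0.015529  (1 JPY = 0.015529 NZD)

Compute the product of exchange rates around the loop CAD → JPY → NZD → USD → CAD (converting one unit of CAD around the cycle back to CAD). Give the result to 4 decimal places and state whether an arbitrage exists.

0.9842 (arbitrage exists)

Around CAD → JPY → NZD → USD → CAD: 1 ÷ 0.013349 × 0.015529 ÷ 1.5885 ÷ 0.74407 = 0.984224
Product < 1; profitable direction is CAD → USD → NZD → JPY → CAD.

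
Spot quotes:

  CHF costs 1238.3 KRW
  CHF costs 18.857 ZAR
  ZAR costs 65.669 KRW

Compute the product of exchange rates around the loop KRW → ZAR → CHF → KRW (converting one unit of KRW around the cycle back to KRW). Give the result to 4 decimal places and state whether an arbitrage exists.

1.0000 (no arbitrage)

Around KRW → ZAR → CHF → KRW: 1 ÷ 65.669 ÷ 18.857 × 1238.3 = 0.999984
Product ≈ 1 (deviation 0.002%, within rounding noise).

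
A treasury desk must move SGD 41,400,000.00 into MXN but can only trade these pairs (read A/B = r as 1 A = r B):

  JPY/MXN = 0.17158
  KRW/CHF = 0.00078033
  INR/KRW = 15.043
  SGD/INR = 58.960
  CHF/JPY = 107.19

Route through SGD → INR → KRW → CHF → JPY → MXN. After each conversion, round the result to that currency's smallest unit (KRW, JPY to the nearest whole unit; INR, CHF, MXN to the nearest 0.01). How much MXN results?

SGD 41,400,000.00 × 58.960 = INR 2,440,944,000.00
INR 2,440,944,000.00 × 15.043 = KRW 36,719,120,592
KRW 36,719,120,592 × 0.00078033 = CHF 28,653,031.37
CHF 28,653,031.37 × 107.19 = JPY 3,071,318,433
JPY 3,071,318,433 × 0.17158 = MXN 526,976,816.73

MXN 526,976,816.73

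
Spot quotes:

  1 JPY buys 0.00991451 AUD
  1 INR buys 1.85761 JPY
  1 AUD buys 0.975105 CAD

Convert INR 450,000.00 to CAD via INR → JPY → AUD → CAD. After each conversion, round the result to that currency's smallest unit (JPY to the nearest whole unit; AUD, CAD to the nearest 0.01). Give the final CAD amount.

CAD 8,081.46

INR 450,000.00 × 1.85761 = JPY 835,924
JPY 835,924 × 0.00991451 = AUD 8,287.78
AUD 8,287.78 × 0.975105 = CAD 8,081.46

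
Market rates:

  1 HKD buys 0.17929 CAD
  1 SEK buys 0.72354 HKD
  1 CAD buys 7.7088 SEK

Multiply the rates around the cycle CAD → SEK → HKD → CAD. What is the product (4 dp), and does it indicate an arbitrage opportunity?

Around CAD → SEK → HKD → CAD: 1 × 7.7088 × 0.72354 × 0.17929 = 1.000012
Product ≈ 1 (deviation 0.001%, within rounding noise).

1.0000 (no arbitrage)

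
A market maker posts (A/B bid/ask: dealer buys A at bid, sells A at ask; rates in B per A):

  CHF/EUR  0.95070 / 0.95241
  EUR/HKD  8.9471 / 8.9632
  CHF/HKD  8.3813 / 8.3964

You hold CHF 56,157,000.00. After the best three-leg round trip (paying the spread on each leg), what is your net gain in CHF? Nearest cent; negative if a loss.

Best loop CHF → EUR → HKD → CHF:
CHF 56,157,000.00 × 0.95070 (sell CHF at bid) = EUR 53,388,459.90
EUR 53,388,459.90 × 8.9471 (sell EUR at bid) = HKD 477,671,889.57
HKD 477,671,889.57 ÷ 8.3964 (buy CHF at ask) = CHF 56,890,082.60

Net profit: CHF 733,082.60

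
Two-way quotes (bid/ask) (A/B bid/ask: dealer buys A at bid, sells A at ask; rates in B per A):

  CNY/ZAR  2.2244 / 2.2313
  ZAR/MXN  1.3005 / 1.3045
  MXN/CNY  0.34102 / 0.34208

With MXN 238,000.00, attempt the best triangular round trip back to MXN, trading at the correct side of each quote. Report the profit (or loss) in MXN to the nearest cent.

Net profit: MXN 1,027.15

Best loop MXN → ZAR → CNY → MXN:
MXN 238,000.00 ÷ 1.3045 (buy ZAR at ask) = ZAR 182,445.38
ZAR 182,445.38 ÷ 2.2313 (buy CNY at ask) = CNY 81,766.41
CNY 81,766.41 ÷ 0.34208 (buy MXN at ask) = MXN 239,027.15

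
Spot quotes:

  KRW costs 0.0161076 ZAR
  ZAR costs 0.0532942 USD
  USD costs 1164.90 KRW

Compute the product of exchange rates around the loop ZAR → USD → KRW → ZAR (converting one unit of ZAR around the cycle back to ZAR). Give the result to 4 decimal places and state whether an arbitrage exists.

Around ZAR → USD → KRW → ZAR: 1 × 0.0532942 × 1164.90 × 0.0161076 = 0.999999
Product ≈ 1 (deviation 0.000%, within rounding noise).

1.0000 (no arbitrage)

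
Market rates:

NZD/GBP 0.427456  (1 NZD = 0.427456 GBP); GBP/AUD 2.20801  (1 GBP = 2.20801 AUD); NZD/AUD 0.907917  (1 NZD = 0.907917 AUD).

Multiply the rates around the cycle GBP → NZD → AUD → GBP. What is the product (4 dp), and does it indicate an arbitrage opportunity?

0.9620 (arbitrage exists)

Around GBP → NZD → AUD → GBP: 1 ÷ 0.427456 × 0.907917 ÷ 2.20801 = 0.961953
Product < 1; profitable direction is GBP → AUD → NZD → GBP.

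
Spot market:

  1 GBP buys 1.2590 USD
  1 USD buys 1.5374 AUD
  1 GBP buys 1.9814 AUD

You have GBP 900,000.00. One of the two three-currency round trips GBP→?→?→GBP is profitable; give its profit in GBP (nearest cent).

Profitable loop is GBP → AUD → USD → GBP:
GBP 900,000.00 × 1.9814 = AUD 1,783,260.00
AUD 1,783,260.00 ÷ 1.5374 = USD 1,159,919.34
USD 1,159,919.34 ÷ 1.2590 = GBP 921,302.10
Profit = GBP 921,302.10 − GBP 900,000.00

Profit: GBP 21,302.10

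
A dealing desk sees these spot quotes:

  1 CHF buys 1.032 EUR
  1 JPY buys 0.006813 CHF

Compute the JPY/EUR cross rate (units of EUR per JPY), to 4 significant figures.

JPY/EUR = 0.007031

1 JPY × 0.006813 = 0.006813 CHF
0.006813 CHF × 1.032 = 0.00703102 EUR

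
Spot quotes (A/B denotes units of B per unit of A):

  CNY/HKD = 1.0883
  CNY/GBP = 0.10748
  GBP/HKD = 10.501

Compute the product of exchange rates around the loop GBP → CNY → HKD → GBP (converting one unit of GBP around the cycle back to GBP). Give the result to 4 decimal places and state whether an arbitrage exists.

0.9643 (arbitrage exists)

Around GBP → CNY → HKD → GBP: 1 ÷ 0.10748 × 1.0883 ÷ 10.501 = 0.964251
Product < 1; profitable direction is GBP → HKD → CNY → GBP.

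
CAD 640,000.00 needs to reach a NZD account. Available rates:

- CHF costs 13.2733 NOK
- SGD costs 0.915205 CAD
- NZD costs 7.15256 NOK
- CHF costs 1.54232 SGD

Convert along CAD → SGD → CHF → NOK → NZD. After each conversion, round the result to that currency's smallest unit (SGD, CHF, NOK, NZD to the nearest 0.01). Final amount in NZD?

CAD 640,000.00 ÷ 0.915205 = SGD 699,296.88
SGD 699,296.88 ÷ 1.54232 = CHF 453,405.83
CHF 453,405.83 × 13.2733 = NOK 6,018,191.60
NOK 6,018,191.60 ÷ 7.15256 = NZD 841,403.86

NZD 841,403.86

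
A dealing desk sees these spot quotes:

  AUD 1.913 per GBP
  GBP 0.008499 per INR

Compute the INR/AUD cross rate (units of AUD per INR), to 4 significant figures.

1 INR × 0.008499 = 0.008499 GBP
0.008499 GBP × 1.913 = 0.0162586 AUD

INR/AUD = 0.01626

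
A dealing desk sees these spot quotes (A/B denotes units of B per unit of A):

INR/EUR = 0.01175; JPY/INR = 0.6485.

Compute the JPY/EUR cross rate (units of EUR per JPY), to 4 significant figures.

JPY/EUR = 0.007620

1 JPY × 0.6485 = 0.6485 INR
0.6485 INR × 0.01175 = 0.00761987 EUR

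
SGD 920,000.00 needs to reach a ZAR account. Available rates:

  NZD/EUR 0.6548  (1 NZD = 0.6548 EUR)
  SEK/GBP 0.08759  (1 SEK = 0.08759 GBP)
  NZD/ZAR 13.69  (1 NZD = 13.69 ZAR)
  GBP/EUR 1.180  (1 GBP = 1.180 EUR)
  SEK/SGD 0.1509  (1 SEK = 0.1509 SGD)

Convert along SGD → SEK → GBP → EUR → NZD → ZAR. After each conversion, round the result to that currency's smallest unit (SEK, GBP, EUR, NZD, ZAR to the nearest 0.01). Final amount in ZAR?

SGD 920,000.00 ÷ 0.1509 = SEK 6,096,752.82
SEK 6,096,752.82 × 0.08759 = GBP 534,014.58
GBP 534,014.58 × 1.180 = EUR 630,137.20
EUR 630,137.20 ÷ 0.6548 = NZD 962,335.37
NZD 962,335.37 × 13.69 = ZAR 13,174,371.22

ZAR 13,174,371.22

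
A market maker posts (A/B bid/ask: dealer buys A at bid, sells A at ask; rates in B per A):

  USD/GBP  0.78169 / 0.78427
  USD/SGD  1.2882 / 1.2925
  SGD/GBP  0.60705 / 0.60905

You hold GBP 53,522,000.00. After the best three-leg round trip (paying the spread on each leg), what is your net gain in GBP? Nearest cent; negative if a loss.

Net result: GBP -154,791.16 (no profitable arbitrage after spreads)

Best loop GBP → USD → SGD → GBP:
GBP 53,522,000.00 ÷ 0.78427 (buy USD at ask) = USD 68,244,354.62
USD 68,244,354.62 × 1.2882 (sell USD at bid) = SGD 87,912,377.63
SGD 87,912,377.63 × 0.60705 (sell SGD at bid) = GBP 53,367,208.84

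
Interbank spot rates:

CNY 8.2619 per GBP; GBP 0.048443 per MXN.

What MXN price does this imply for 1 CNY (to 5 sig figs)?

1 CNY ÷ 8.2619 = 0.121038 GBP
0.121038 GBP ÷ 0.048443 = 2.49856 MXN

CNY/MXN = 2.4986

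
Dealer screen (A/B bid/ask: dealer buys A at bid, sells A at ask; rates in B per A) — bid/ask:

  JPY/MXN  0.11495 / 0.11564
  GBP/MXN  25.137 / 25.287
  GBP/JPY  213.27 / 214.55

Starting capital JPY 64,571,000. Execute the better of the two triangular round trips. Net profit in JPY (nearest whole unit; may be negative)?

Net profit: JPY 849,575

Best loop JPY → GBP → MXN → JPY:
JPY 64,571,000 ÷ 214.55 (buy GBP at ask) = GBP 300,960.15
GBP 300,960.15 × 25.137 (sell GBP at bid) = MXN 7,565,235.27
MXN 7,565,235.27 ÷ 0.11564 (buy JPY at ask) = JPY 65,420,575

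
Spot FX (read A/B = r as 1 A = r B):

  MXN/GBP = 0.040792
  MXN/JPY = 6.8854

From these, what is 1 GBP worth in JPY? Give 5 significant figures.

GBP/JPY = 168.79

1 GBP ÷ 0.040792 = 24.5146 MXN
24.5146 MXN × 6.8854 = 168.793 JPY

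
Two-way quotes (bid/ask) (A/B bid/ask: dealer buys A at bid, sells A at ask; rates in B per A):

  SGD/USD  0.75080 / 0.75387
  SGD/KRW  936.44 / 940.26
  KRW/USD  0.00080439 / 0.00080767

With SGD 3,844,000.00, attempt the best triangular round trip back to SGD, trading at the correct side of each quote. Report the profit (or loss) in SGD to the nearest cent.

Net result: SGD -3,095.25 (no profitable arbitrage after spreads)

Best loop SGD → KRW → USD → SGD:
SGD 3,844,000.00 × 936.44 (sell SGD at bid) = KRW 3,599,675,360
KRW 3,599,675,360 × 0.00080439 (sell KRW at bid) = USD 2,895,542.86
USD 2,895,542.86 ÷ 0.75387 (buy SGD at ask) = SGD 3,840,904.75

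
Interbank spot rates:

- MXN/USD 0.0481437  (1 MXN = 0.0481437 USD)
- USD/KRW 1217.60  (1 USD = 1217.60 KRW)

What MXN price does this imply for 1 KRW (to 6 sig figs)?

1 KRW ÷ 1217.60 = 0.000821288 USD
0.000821288 USD ÷ 0.0481437 = 0.0170591 MXN

KRW/MXN = 0.0170591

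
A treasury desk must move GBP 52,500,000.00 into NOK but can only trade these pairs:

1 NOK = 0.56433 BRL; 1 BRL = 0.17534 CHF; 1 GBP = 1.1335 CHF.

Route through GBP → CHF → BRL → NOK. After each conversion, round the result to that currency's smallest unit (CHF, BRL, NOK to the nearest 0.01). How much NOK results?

GBP 52,500,000.00 × 1.1335 = CHF 59,508,750.00
CHF 59,508,750.00 ÷ 0.17534 = BRL 339,390,612.52
BRL 339,390,612.52 ÷ 0.56433 = NOK 601,404,519.55

NOK 601,404,519.55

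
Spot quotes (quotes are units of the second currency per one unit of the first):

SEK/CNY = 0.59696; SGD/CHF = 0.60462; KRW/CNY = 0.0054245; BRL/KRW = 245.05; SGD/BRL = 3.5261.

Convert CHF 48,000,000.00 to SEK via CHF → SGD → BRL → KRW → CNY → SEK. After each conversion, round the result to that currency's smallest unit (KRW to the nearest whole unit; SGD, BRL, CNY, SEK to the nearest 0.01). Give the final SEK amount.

SEK 623,336,476.63

CHF 48,000,000.00 ÷ 0.60462 = SGD 79,388,706.96
SGD 79,388,706.96 × 3.5261 = BRL 279,932,519.61
BRL 279,932,519.61 × 245.05 = KRW 68,597,463,930
KRW 68,597,463,930 × 0.0054245 = CNY 372,106,943.09
CNY 372,106,943.09 ÷ 0.59696 = SEK 623,336,476.63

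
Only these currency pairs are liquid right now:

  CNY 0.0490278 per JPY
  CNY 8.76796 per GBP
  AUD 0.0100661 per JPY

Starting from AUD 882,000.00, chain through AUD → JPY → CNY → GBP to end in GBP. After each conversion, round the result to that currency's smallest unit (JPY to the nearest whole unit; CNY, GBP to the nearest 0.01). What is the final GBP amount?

GBP 489,949.35

AUD 882,000.00 ÷ 0.0100661 = JPY 87,620,826
JPY 87,620,826 × 0.0490278 = CNY 4,295,856.33
CNY 4,295,856.33 ÷ 8.76796 = GBP 489,949.35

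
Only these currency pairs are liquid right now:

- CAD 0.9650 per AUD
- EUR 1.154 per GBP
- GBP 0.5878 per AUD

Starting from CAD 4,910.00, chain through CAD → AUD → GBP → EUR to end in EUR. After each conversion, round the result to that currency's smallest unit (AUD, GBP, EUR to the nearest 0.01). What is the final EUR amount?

EUR 3,451.35

CAD 4,910.00 ÷ 0.9650 = AUD 5,088.08
AUD 5,088.08 × 0.5878 = GBP 2,990.77
GBP 2,990.77 × 1.154 = EUR 3,451.35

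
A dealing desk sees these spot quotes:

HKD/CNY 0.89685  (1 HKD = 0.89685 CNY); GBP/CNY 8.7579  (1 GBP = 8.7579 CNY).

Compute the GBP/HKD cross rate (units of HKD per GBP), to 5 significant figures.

GBP/HKD = 9.7652

1 GBP × 8.7579 = 8.7579 CNY
8.7579 CNY ÷ 0.89685 = 9.76518 HKD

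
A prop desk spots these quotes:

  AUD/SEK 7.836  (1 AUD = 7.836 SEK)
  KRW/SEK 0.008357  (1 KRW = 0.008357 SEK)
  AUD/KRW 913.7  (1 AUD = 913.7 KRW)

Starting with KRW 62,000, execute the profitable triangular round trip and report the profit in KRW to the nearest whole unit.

Profit: KRW 1,626

Profitable loop is KRW → AUD → SEK → KRW:
KRW 62,000 ÷ 913.7 = AUD 67.86
AUD 67.86 × 7.836 = SEK 531.72
SEK 531.72 ÷ 0.008357 = KRW 63,626
Profit = KRW 63,626 − KRW 62,000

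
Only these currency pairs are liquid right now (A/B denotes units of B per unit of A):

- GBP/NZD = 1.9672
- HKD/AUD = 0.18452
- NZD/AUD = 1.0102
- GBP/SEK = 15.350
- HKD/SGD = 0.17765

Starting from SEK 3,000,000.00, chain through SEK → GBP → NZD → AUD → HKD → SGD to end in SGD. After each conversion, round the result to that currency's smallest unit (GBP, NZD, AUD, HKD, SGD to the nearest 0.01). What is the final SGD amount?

SGD 373,930.18

SEK 3,000,000.00 ÷ 15.350 = GBP 195,439.74
GBP 195,439.74 × 1.9672 = NZD 384,469.06
NZD 384,469.06 × 1.0102 = AUD 388,390.64
AUD 388,390.64 ÷ 0.18452 = HKD 2,104,870.15
HKD 2,104,870.15 × 0.17765 = SGD 373,930.18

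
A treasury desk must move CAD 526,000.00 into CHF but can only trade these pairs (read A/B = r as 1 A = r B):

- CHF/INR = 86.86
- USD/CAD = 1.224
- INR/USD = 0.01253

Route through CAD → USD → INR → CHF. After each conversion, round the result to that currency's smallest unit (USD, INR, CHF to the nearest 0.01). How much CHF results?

CAD 526,000.00 ÷ 1.224 = USD 429,738.56
USD 429,738.56 ÷ 0.01253 = INR 34,296,772.55
INR 34,296,772.55 ÷ 86.86 = CHF 394,851.17

CHF 394,851.17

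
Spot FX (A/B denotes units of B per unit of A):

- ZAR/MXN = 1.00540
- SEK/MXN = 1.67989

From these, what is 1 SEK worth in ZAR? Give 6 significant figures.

1 SEK × 1.67989 = 1.67989 MXN
1.67989 MXN ÷ 1.00540 = 1.67087 ZAR

SEK/ZAR = 1.67087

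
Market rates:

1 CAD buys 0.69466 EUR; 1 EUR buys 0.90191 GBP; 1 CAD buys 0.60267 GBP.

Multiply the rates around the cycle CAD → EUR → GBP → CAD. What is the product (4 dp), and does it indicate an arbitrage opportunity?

1.0396 (arbitrage exists)

Around CAD → EUR → GBP → CAD: 1 × 0.69466 × 0.90191 ÷ 0.60267 = 1.039575
Product > 1; profitable direction is CAD → EUR → GBP → CAD.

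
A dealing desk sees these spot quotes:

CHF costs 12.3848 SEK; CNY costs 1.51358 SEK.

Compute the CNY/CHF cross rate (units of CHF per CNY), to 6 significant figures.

1 CNY × 1.51358 = 1.51358 SEK
1.51358 SEK ÷ 12.3848 = 0.122213 CHF

CNY/CHF = 0.122213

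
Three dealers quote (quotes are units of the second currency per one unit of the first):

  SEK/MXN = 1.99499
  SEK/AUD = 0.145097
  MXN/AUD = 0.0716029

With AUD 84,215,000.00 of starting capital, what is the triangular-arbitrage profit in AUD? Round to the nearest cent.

Profit: AUD 1,326,438.83

Profitable loop is AUD → MXN → SEK → AUD:
AUD 84,215,000.00 ÷ 0.0716029 = MXN 1,176,139,513.90
MXN 1,176,139,513.90 ÷ 1.99499 = SEK 589,546,571.11
SEK 589,546,571.11 × 0.145097 = AUD 85,541,438.83
Profit = AUD 85,541,438.83 − AUD 84,215,000.00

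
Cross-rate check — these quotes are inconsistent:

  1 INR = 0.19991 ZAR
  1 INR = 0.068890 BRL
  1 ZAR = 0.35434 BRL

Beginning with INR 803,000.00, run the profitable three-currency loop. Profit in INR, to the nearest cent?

Profitable loop is INR → ZAR → BRL → INR:
INR 803,000.00 × 0.19991 = ZAR 160,527.73
ZAR 160,527.73 × 0.35434 = BRL 56,881.40
BRL 56,881.40 ÷ 0.068890 = INR 825,684.36
Profit = INR 825,684.36 − INR 803,000.00

Profit: INR 22,684.36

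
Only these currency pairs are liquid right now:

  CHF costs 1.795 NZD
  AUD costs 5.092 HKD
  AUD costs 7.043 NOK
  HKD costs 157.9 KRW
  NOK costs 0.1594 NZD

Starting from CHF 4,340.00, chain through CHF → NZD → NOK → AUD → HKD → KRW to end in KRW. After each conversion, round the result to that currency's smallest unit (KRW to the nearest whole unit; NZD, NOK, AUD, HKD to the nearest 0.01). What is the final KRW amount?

CHF 4,340.00 × 1.795 = NZD 7,790.30
NZD 7,790.30 ÷ 0.1594 = NOK 48,872.65
NOK 48,872.65 ÷ 7.043 = AUD 6,939.18
AUD 6,939.18 × 5.092 = HKD 35,334.30
HKD 35,334.30 × 157.9 = KRW 5,579,286

KRW 5,579,286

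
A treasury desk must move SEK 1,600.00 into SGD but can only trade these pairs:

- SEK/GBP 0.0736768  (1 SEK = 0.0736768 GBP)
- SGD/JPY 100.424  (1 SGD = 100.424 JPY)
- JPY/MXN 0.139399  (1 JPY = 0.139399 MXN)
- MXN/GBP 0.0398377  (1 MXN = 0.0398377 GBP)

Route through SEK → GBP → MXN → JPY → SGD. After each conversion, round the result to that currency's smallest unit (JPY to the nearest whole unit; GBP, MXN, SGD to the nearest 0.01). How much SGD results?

SEK 1,600.00 × 0.0736768 = GBP 117.88
GBP 117.88 ÷ 0.0398377 = MXN 2,959.01
MXN 2,959.01 ÷ 0.139399 = JPY 21,227
JPY 21,227 ÷ 100.424 = SGD 211.37

SGD 211.37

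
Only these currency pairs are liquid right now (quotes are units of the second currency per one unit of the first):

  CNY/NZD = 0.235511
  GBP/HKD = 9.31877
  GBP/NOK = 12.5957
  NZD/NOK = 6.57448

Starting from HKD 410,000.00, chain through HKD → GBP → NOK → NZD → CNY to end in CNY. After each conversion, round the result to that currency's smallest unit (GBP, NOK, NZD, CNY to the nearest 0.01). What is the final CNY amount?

CNY 357,910.93

HKD 410,000.00 ÷ 9.31877 = GBP 43,997.22
GBP 43,997.22 × 12.5957 = NOK 554,175.78
NOK 554,175.78 ÷ 6.57448 = NZD 84,291.96
NZD 84,291.96 ÷ 0.235511 = CNY 357,910.93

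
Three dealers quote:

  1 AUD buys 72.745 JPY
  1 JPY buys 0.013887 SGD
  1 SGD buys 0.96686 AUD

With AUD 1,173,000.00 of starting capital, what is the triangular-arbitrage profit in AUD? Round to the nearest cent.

Profit: AUD 27,944.22

Profitable loop is AUD → SGD → JPY → AUD:
AUD 1,173,000.00 ÷ 0.96686 = SGD 1,213,205.63
SGD 1,213,205.63 ÷ 0.013887 = JPY 87,362,687
JPY 87,362,687 ÷ 72.745 = AUD 1,200,944.22
Profit = AUD 1,200,944.22 − AUD 1,173,000.00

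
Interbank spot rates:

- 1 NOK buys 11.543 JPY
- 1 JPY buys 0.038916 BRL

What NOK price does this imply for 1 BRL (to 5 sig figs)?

1 BRL ÷ 0.038916 = 25.6964 JPY
25.6964 JPY ÷ 11.543 = 2.22614 NOK

BRL/NOK = 2.2261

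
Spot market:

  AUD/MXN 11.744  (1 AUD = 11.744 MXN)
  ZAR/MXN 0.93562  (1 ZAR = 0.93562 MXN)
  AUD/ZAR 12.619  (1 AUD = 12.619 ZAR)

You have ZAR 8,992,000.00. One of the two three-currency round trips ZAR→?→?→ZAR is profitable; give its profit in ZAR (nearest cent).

Profit: ZAR 47,922.20

Profitable loop is ZAR → MXN → AUD → ZAR:
ZAR 8,992,000.00 × 0.93562 = MXN 8,413,095.04
MXN 8,413,095.04 ÷ 11.744 = AUD 716,373.90
AUD 716,373.90 × 12.619 = ZAR 9,039,922.20
Profit = ZAR 9,039,922.20 − ZAR 8,992,000.00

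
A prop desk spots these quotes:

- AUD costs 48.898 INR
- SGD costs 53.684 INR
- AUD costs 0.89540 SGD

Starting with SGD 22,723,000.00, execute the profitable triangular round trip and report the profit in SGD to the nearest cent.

Profitable loop is SGD → AUD → INR → SGD:
SGD 22,723,000.00 ÷ 0.89540 = AUD 25,377,484.92
AUD 25,377,484.92 × 48.898 = INR 1,240,908,257.76
INR 1,240,908,257.76 ÷ 53.684 = SGD 23,115,048.39
Profit = SGD 23,115,048.39 − SGD 22,723,000.00

Profit: SGD 392,048.39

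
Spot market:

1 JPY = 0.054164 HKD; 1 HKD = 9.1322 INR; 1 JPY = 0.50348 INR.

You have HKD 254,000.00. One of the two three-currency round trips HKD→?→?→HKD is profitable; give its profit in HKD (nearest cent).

Profitable loop is HKD → JPY → INR → HKD:
HKD 254,000.00 ÷ 0.054164 = JPY 4,689,462
JPY 4,689,462 × 0.50348 = INR 2,361,050.14
INR 2,361,050.14 ÷ 9.1322 = HKD 258,541.22
Profit = HKD 258,541.22 − HKD 254,000.00

Profit: HKD 4,541.22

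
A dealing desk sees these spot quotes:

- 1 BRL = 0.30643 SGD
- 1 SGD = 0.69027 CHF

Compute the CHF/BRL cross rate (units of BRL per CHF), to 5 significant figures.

1 CHF ÷ 0.69027 = 1.44871 SGD
1.44871 SGD ÷ 0.30643 = 4.7277 BRL

CHF/BRL = 4.7277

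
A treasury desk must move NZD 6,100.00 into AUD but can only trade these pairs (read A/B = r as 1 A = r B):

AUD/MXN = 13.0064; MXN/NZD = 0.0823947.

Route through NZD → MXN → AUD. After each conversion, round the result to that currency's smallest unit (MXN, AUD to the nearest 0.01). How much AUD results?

AUD 5,692.11

NZD 6,100.00 ÷ 0.0823947 = MXN 74,033.89
MXN 74,033.89 ÷ 13.0064 = AUD 5,692.11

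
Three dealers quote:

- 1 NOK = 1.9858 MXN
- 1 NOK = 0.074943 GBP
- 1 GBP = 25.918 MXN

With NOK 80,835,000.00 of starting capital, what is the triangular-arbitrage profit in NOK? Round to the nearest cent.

Profit: NOK 1,807,298.85

Profitable loop is NOK → MXN → GBP → NOK:
NOK 80,835,000.00 × 1.9858 = MXN 160,522,143.00
MXN 160,522,143.00 ÷ 25.918 = GBP 6,193,461.80
GBP 6,193,461.80 ÷ 0.074943 = NOK 82,642,298.85
Profit = NOK 82,642,298.85 − NOK 80,835,000.00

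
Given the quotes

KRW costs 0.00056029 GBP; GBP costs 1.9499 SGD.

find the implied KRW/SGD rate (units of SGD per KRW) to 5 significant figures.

1 KRW × 0.00056029 = 0.00056029 GBP
0.00056029 GBP × 1.9499 = 0.00109251 SGD

KRW/SGD = 0.0010925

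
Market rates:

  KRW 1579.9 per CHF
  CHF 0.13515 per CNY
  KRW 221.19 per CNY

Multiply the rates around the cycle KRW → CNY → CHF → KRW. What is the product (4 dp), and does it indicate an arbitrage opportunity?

Around KRW → CNY → CHF → KRW: 1 ÷ 221.19 × 0.13515 × 1579.9 = 0.965340
Product < 1; profitable direction is KRW → CHF → CNY → KRW.

0.9653 (arbitrage exists)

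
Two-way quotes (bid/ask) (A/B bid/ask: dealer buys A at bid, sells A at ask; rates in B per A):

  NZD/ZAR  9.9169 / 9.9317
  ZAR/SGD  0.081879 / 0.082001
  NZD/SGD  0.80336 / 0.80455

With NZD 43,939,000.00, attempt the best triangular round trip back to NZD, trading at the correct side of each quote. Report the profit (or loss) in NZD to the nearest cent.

Best loop NZD → ZAR → SGD → NZD:
NZD 43,939,000.00 × 9.9169 (sell NZD at bid) = ZAR 435,738,669.10
ZAR 435,738,669.10 × 0.081879 (sell ZAR at bid) = SGD 35,677,846.49
SGD 35,677,846.49 ÷ 0.80455 (buy NZD at ask) = NZD 44,345,095.38

Net profit: NZD 406,095.38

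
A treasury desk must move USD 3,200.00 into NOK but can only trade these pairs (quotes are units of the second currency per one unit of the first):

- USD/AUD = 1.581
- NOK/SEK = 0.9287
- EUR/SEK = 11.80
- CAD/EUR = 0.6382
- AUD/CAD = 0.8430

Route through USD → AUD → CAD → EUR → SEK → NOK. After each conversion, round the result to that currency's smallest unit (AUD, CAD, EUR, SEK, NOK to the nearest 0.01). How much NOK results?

USD 3,200.00 × 1.581 = AUD 5,059.20
AUD 5,059.20 × 0.8430 = CAD 4,264.91
CAD 4,264.91 × 0.6382 = EUR 2,721.87
EUR 2,721.87 × 11.80 = SEK 32,118.07
SEK 32,118.07 ÷ 0.9287 = NOK 34,583.90

NOK 34,583.90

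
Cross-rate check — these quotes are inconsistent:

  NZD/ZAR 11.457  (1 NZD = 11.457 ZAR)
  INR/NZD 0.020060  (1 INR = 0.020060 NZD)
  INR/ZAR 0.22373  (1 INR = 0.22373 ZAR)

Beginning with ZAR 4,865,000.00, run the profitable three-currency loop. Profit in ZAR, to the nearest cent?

Profitable loop is ZAR → INR → NZD → ZAR:
ZAR 4,865,000.00 ÷ 0.22373 = INR 21,744,960.44
INR 21,744,960.44 × 0.020060 = NZD 436,203.91
NZD 436,203.91 × 11.457 = ZAR 4,997,588.16
Profit = ZAR 4,997,588.16 − ZAR 4,865,000.00

Profit: ZAR 132,588.16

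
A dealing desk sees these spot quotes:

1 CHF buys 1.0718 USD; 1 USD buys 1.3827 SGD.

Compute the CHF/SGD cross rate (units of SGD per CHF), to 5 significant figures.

CHF/SGD = 1.4820

1 CHF × 1.0718 = 1.0718 USD
1.0718 USD × 1.3827 = 1.48198 SGD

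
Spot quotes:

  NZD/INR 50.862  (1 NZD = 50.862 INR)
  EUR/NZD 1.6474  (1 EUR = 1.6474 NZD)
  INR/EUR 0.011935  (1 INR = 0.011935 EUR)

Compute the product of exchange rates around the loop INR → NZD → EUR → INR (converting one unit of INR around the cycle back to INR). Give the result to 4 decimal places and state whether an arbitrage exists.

1.0000 (no arbitrage)

Around INR → NZD → EUR → INR: 1 ÷ 50.862 ÷ 1.6474 ÷ 0.011935 = 0.999966
Product ≈ 1 (deviation 0.003%, within rounding noise).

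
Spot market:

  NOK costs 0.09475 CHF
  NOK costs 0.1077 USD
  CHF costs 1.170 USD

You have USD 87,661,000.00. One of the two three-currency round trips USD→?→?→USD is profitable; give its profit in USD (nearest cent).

Profitable loop is USD → NOK → CHF → USD:
USD 87,661,000.00 ÷ 0.1077 = NOK 813,936,861.65
NOK 813,936,861.65 × 0.09475 = CHF 77,120,517.64
CHF 77,120,517.64 × 1.170 = USD 90,231,005.64
Profit = USD 90,231,005.64 − USD 87,661,000.00

Profit: USD 2,570,005.64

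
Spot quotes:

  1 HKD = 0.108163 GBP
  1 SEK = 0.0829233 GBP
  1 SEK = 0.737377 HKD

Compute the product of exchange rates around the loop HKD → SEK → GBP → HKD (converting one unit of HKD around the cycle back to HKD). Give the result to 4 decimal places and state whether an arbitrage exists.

Around HKD → SEK → GBP → HKD: 1 ÷ 0.737377 × 0.0829233 ÷ 0.108163 = 1.039701
Product > 1; profitable direction is HKD → SEK → GBP → HKD.

1.0397 (arbitrage exists)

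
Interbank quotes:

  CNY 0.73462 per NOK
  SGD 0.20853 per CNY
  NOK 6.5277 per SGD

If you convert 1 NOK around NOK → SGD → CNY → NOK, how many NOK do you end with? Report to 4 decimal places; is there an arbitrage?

1.0000 (no arbitrage)

Around NOK → SGD → CNY → NOK: 1 ÷ 6.5277 ÷ 0.20853 ÷ 0.73462 = 1.000020
Product ≈ 1 (deviation 0.002%, within rounding noise).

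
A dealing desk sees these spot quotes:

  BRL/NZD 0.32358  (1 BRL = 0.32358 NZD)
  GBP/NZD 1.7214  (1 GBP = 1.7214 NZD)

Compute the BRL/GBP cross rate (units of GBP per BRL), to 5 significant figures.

1 BRL × 0.32358 = 0.32358 NZD
0.32358 NZD ÷ 1.7214 = 0.187975 GBP

BRL/GBP = 0.18797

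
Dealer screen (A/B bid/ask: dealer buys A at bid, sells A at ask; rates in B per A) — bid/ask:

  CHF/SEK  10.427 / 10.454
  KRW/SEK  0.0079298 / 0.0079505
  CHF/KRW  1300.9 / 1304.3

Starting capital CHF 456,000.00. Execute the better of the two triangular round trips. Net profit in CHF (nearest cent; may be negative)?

Net profit: CHF 2,513.66

Best loop CHF → SEK → KRW → CHF:
CHF 456,000.00 × 10.427 (sell CHF at bid) = SEK 4,754,712.00
SEK 4,754,712.00 ÷ 0.0079505 (buy KRW at ask) = KRW 598,039,369
KRW 598,039,369 ÷ 1304.3 (buy CHF at ask) = CHF 458,513.66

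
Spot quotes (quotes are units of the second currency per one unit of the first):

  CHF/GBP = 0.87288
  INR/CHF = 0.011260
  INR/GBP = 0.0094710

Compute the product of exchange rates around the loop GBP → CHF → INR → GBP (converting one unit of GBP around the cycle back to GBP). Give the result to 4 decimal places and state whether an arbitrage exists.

Around GBP → CHF → INR → GBP: 1 ÷ 0.87288 ÷ 0.011260 × 0.0094710 = 0.963614
Product < 1; profitable direction is GBP → INR → CHF → GBP.

0.9636 (arbitrage exists)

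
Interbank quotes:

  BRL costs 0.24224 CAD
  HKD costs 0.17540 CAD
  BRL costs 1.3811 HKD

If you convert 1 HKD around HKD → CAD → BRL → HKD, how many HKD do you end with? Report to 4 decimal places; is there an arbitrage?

1.0000 (no arbitrage)

Around HKD → CAD → BRL → HKD: 1 × 0.17540 ÷ 0.24224 × 1.3811 = 1.000020
Product ≈ 1 (deviation 0.002%, within rounding noise).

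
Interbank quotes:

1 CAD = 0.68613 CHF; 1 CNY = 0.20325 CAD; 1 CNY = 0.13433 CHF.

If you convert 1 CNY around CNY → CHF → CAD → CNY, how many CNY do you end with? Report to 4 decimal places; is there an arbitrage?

Around CNY → CHF → CAD → CNY: 1 × 0.13433 ÷ 0.68613 ÷ 0.20325 = 0.963243
Product < 1; profitable direction is CNY → CAD → CHF → CNY.

0.9632 (arbitrage exists)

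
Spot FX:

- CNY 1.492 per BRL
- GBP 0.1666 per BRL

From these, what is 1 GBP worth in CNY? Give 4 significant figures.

1 GBP ÷ 0.1666 = 6.0024 BRL
6.0024 BRL × 1.492 = 8.95558 CNY

GBP/CNY = 8.956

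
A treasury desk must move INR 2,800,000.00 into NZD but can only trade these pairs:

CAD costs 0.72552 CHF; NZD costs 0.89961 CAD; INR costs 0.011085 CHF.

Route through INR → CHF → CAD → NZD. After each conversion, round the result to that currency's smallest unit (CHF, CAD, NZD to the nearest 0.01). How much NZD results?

NZD 47,554.33

INR 2,800,000.00 × 0.011085 = CHF 31,038.00
CHF 31,038.00 ÷ 0.72552 = CAD 42,780.35
CAD 42,780.35 ÷ 0.89961 = NZD 47,554.33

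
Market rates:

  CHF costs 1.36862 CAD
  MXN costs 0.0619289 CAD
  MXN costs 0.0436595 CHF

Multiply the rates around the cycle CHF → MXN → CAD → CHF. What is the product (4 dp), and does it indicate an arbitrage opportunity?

Around CHF → MXN → CAD → CHF: 1 ÷ 0.0436595 × 0.0619289 ÷ 1.36862 = 1.036410
Product > 1; profitable direction is CHF → MXN → CAD → CHF.

1.0364 (arbitrage exists)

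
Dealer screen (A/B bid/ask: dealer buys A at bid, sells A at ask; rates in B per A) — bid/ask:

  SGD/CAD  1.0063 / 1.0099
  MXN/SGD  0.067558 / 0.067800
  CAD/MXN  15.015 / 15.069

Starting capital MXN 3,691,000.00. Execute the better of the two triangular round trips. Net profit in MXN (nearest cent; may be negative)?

Net profit: MXN 76,676.78

Best loop MXN → SGD → CAD → MXN:
MXN 3,691,000.00 × 0.067558 (sell MXN at bid) = SGD 249,356.58
SGD 249,356.58 × 1.0063 (sell SGD at bid) = CAD 250,927.52
CAD 250,927.52 × 15.015 (sell CAD at bid) = MXN 3,767,676.78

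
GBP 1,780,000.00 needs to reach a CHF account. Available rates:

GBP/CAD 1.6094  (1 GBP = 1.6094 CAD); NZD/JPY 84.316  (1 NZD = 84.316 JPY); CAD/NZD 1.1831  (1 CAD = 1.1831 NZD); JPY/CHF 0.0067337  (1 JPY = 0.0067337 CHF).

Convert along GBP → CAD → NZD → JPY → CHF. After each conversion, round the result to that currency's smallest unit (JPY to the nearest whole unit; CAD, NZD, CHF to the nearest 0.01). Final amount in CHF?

GBP 1,780,000.00 × 1.6094 = CAD 2,864,732.00
CAD 2,864,732.00 × 1.1831 = NZD 3,389,264.43
NZD 3,389,264.43 × 84.316 = JPY 285,769,220
JPY 285,769,220 × 0.0067337 = CHF 1,924,284.20

CHF 1,924,284.20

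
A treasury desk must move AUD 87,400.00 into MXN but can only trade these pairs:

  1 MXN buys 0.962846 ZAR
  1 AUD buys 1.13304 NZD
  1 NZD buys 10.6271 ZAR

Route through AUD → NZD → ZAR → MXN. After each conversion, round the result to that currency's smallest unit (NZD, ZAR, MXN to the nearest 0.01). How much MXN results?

MXN 1,092,986.07

AUD 87,400.00 × 1.13304 = NZD 99,027.70
NZD 99,027.70 × 10.6271 = ZAR 1,052,377.27
ZAR 1,052,377.27 ÷ 0.962846 = MXN 1,092,986.07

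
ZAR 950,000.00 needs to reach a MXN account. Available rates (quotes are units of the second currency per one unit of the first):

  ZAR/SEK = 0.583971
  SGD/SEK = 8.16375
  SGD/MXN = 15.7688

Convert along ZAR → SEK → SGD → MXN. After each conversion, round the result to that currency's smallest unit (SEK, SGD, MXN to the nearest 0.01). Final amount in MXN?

MXN 1,071,578.11

ZAR 950,000.00 × 0.583971 = SEK 554,772.45
SEK 554,772.45 ÷ 8.16375 = SGD 67,955.59
SGD 67,955.59 × 15.7688 = MXN 1,071,578.11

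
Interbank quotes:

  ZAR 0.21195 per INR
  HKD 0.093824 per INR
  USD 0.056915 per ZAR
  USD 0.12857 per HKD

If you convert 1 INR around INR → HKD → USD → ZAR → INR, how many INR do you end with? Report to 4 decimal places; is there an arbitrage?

1.0000 (no arbitrage)

Around INR → HKD → USD → ZAR → INR: 1 × 0.093824 × 0.12857 ÷ 0.056915 ÷ 0.21195 = 0.999985
Product ≈ 1 (deviation 0.002%, within rounding noise).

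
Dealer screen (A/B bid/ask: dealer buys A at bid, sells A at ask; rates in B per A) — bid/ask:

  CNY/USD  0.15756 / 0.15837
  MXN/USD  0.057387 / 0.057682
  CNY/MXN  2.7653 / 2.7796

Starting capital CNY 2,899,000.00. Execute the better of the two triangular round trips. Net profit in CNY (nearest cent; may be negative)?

Net profit: CNY 5,899.25

Best loop CNY → MXN → USD → CNY:
CNY 2,899,000.00 × 2.7653 (sell CNY at bid) = MXN 8,016,604.70
MXN 8,016,604.70 × 0.057387 (sell MXN at bid) = USD 460,048.89
USD 460,048.89 ÷ 0.15837 (buy CNY at ask) = CNY 2,904,899.25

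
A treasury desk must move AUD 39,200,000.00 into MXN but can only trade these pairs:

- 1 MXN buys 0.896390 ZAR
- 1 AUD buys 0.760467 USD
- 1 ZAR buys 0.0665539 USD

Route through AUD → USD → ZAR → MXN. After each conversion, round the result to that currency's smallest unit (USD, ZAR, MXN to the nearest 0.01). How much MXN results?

AUD 39,200,000.00 × 0.760467 = USD 29,810,306.40
USD 29,810,306.40 ÷ 0.0665539 = ZAR 447,912,239.55
ZAR 447,912,239.55 ÷ 0.896390 = MXN 499,684,556.44

MXN 499,684,556.44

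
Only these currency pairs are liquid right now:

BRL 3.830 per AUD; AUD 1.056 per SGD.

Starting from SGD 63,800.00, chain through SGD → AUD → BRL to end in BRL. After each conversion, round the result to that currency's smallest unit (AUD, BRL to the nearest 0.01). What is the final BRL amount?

BRL 258,037.82

SGD 63,800.00 × 1.056 = AUD 67,372.80
AUD 67,372.80 × 3.830 = BRL 258,037.82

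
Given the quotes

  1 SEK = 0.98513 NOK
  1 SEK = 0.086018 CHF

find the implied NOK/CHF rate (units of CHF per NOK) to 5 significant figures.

1 NOK ÷ 0.98513 = 1.01509 SEK
1.01509 SEK × 0.086018 = 0.0873164 CHF

NOK/CHF = 0.087316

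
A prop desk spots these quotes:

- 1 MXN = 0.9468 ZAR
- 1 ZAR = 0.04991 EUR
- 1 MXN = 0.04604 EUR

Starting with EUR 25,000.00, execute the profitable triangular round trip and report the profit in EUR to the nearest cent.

Profitable loop is EUR → MXN → ZAR → EUR:
EUR 25,000.00 ÷ 0.04604 = MXN 543,006.08
MXN 543,006.08 × 0.9468 = ZAR 514,118.16
ZAR 514,118.16 × 0.04991 = EUR 25,659.64
Profit = EUR 25,659.64 − EUR 25,000.00

Profit: EUR 659.64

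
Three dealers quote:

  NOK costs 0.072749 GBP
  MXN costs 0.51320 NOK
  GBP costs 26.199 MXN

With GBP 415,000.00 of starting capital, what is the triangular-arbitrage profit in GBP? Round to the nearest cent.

Profit: GBP 9,277.21

Profitable loop is GBP → NOK → MXN → GBP:
GBP 415,000.00 ÷ 0.072749 = NOK 5,704,545.77
NOK 5,704,545.77 ÷ 0.51320 = MXN 11,115,638.67
MXN 11,115,638.67 ÷ 26.199 = GBP 424,277.21
Profit = GBP 424,277.21 − GBP 415,000.00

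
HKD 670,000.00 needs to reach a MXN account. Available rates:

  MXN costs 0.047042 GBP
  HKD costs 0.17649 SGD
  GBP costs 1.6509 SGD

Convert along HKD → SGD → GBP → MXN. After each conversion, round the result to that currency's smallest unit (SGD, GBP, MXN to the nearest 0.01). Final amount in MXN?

MXN 1,522,608.95

HKD 670,000.00 × 0.17649 = SGD 118,248.30
SGD 118,248.30 ÷ 1.6509 = GBP 71,626.57
GBP 71,626.57 ÷ 0.047042 = MXN 1,522,608.95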